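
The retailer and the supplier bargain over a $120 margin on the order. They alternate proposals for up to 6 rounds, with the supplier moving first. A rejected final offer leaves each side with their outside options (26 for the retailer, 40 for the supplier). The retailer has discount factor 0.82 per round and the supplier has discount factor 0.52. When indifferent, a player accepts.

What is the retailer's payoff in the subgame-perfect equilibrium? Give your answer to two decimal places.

79.30

Round 6 (the retailer proposes): the supplier gets 40 if talks fail, so the retailer offers 40 and keeps 80.
Round 5 (the supplier proposes): the retailer can get 80 next round, worth 0.82 × 80 = 65.6 now; the supplier offers that and keeps 54.4.
Round 4 (the retailer proposes): the supplier can get 54.4 next round, worth 0.52 × 54.4 = 28.288 now, so the retailer offers 28.288, keeping 91.712.
Round 3 (the supplier proposes): the retailer can get 91.712 next round, worth 0.82 × 91.712 = 75.20384 now, so the supplier offers 75.20384, keeping 44.79616.
Round 2 (the retailer proposes): the supplier can get 44.79616 next round, worth 0.52 × 44.79616 = 23.2940032 now. The retailer offers 23.2940032 and keeps 120 − 23.2940032 = 96.7059968.
Round 1 (the supplier proposes): the retailer can get 96.7059968 next round, worth 0.82 × 96.7059968 = 79.298917376 now; the supplier offers that and keeps 40.701082624.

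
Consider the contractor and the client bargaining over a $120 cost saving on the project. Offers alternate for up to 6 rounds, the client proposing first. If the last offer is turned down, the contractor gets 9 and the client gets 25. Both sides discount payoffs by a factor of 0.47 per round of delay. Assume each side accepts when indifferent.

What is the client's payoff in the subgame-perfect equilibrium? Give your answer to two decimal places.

81.33

Round 6 (the contractor proposes): the client gets 25 if talks fail, so the contractor offers 25 and keeps 95.
Round 5 (the client proposes): the contractor can get 95 next round, worth 0.47 × 95 = 44.65 now; the client offers that and keeps 75.35.
Round 4 (the contractor proposes): the client can get 75.35 next round, worth 0.47 × 75.35 = 35.4145 now, so the contractor offers 35.4145, keeping 84.5855.
Round 3 (the client proposes): the contractor can get 84.5855 next round, worth 0.47 × 84.5855 = 39.755185 now, so the client offers 39.755185, keeping 80.244815.
Round 2 (the contractor proposes): the client can get 80.244815 next round, worth 0.47 × 80.244815 = 37.71506305 now. The contractor offers 37.71506305 and keeps 120 − 37.71506305 = 82.28493695.
Round 1 (the client proposes): the contractor can get 82.28493695 next round, worth 0.47 × 82.28493695 = 38.6739203665 now. The client offers 38.6739203665 and keeps 120 − 38.6739203665 = 81.3260796335.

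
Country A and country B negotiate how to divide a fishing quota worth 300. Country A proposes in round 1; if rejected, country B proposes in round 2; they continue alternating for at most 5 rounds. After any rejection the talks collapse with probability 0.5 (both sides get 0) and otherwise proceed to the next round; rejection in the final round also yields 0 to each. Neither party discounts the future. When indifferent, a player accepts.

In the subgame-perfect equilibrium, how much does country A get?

206.25

By backward induction:
Round 5 (country A proposes): rejection yields 0 for country B; country A offers 0 and keeps 300.
Round 4 (country B proposes): rejecting gives country A an expected 0.5 × 300 = 150, so country B offers 150, keeping 150.
Round 3 (country A proposes): rejecting gives country B an expected 0.5 × 150 = 75. Country A offers 75 and keeps 300 − 75 = 225.
Round 2 (country B proposes): rejecting gives country A an expected 0.5 × 225 = 112.5; country B offers that and keeps 187.5.
Round 1 (country A proposes): rejecting gives country B an expected 0.5 × 187.5 = 93.75. Country A offers 93.75 and keeps 300 − 93.75 = 206.25.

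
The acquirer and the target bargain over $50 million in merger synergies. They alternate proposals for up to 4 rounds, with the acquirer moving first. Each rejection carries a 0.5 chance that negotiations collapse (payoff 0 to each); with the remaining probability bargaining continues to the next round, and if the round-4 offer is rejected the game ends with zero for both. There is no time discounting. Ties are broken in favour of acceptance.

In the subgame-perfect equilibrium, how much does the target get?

Round 4 (the target proposes): the acquirer will accept anything ≥ 0, so the target offers 0 and keeps 50.
Round 3 (the acquirer proposes): rejecting gives the target an expected 0.5 × 50 = 25. The acquirer offers 25 and keeps 50 − 25 = 25.
Round 2 (the target proposes): rejecting gives the acquirer an expected 0.5 × 25 = 12.5, so the target offers 12.5, keeping 37.5.
Round 1 (the acquirer proposes): rejecting gives the target an expected 0.5 × 37.5 = 18.75; the acquirer offers that and keeps 31.25.

18.75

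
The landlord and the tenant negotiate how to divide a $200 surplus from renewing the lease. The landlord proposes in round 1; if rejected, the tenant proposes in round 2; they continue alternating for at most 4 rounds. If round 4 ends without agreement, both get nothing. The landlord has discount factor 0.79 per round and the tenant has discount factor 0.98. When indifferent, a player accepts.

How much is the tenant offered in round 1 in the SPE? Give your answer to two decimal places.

By backward induction:
Round 4 (the tenant proposes): rejection yields 0 for the landlord; the tenant offers 0 and keeps 200.
Round 3 (the landlord proposes): the tenant can get 200 next round, worth 0.98 × 200 = 196 now; the landlord offers that and keeps 4.
Round 2 (the tenant proposes): the landlord can get 4 next round, worth 0.79 × 4 = 3.16 now; the tenant offers that and keeps 196.84.
Round 1 (the landlord proposes): the tenant can get 196.84 next round, worth 0.98 × 196.84 = 192.9032 now; the landlord offers that and keeps 7.0968.

192.90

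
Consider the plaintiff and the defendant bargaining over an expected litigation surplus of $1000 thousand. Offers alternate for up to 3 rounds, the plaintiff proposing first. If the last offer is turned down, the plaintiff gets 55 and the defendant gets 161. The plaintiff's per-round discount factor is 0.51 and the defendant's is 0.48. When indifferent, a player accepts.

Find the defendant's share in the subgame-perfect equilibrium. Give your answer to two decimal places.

Round 3 (the plaintiff proposes): the defendant gets 161 if talks fail, so the plaintiff offers 161 and keeps 839.
Round 2 (the defendant proposes): the plaintiff can get 839 next round, worth 0.51 × 839 = 427.89 now. The defendant offers 427.89 and keeps 1000 − 427.89 = 572.11.
Round 1 (the plaintiff proposes): the defendant can get 572.11 next round, worth 0.48 × 572.11 = 274.6128 now; the plaintiff offers that and keeps 725.3872.

274.61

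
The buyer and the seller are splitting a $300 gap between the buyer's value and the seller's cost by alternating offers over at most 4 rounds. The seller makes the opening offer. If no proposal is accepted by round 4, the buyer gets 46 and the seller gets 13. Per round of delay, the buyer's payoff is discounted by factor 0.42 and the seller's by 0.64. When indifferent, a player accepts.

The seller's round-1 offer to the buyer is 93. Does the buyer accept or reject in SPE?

Accept

Round 4 (the buyer proposes): the seller gets 13 if talks fail, so the buyer offers 13 and keeps 287.
Round 3 (the seller proposes): the buyer can get 287 next round, worth 0.42 × 287 = 120.54 now. The seller offers 120.54 and keeps 300 − 120.54 = 179.46.
Round 2 (the buyer proposes): the seller can get 179.46 next round, worth 0.64 × 179.46 = 114.8544 now; the buyer offers that and keeps 185.1456.
So by rejecting in round 1, the buyer gets 185.1456 next round, worth 0.42 × 185.1456 = 77.761152 now.
Offer 93 ≥ 77.761152, so the buyer accepts.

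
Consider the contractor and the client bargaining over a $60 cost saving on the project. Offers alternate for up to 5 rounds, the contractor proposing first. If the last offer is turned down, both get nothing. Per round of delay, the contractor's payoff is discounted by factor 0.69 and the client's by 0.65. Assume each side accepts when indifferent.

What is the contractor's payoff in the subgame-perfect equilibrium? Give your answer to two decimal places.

42.49

Round 5 (the contractor proposes): rejection yields 0 for the client; the contractor offers 0 and keeps 60.
Round 4 (the client proposes): the contractor can get 60 next round, worth 0.69 × 60 = 41.4 now, so the client offers 41.4, keeping 18.6.
Round 3 (the contractor proposes): the client can get 18.6 next round, worth 0.65 × 18.6 = 12.09 now. The contractor offers 12.09 and keeps 60 − 12.09 = 47.91.
Round 2 (the client proposes): the contractor can get 47.91 next round, worth 0.69 × 47.91 = 33.0579 now, so the client offers 33.0579, keeping 26.9421.
Round 1 (the contractor proposes): the client can get 26.9421 next round, worth 0.65 × 26.9421 = 17.512365 now. The contractor offers 17.512365 and keeps 60 − 17.512365 = 42.487635.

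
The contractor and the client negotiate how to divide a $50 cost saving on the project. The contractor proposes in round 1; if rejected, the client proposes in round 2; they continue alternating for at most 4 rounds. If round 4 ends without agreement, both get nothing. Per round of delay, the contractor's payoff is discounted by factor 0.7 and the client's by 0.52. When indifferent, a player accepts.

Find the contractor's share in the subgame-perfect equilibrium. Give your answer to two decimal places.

32.74

Round 4 (the client proposes): the contractor will accept anything ≥ 0, so the client offers 0 and keeps 50.
Round 3 (the contractor proposes): the client can get 50 next round, worth 0.52 × 50 = 26 now, so the contractor offers 26, keeping 24.
Round 2 (the client proposes): the contractor can get 24 next round, worth 0.7 × 24 = 16.8 now. The client offers 16.8 and keeps 50 − 16.8 = 33.2.
Round 1 (the contractor proposes): the client can get 33.2 next round, worth 0.52 × 33.2 = 17.264 now, so the contractor offers 17.264, keeping 32.736.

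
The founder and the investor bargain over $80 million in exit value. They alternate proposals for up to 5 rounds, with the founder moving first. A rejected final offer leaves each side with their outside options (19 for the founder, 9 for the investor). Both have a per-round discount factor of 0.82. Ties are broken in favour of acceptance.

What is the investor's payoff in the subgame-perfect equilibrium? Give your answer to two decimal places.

23.82

Round 5 (the founder proposes): the investor gets 9 if talks fail, so the founder offers 9 and keeps 71.
Round 4 (the investor proposes): the founder can get 71 next round, worth 0.82 × 71 = 58.22 now, so the investor offers 58.22, keeping 21.78.
Round 3 (the founder proposes): the investor can get 21.78 next round, worth 0.82 × 21.78 = 17.8596 now. The founder offers 17.8596 and keeps 80 − 17.8596 = 62.1404.
Round 2 (the investor proposes): the founder can get 62.1404 next round, worth 0.82 × 62.1404 = 50.955128 now; the investor offers that and keeps 29.044872.
Round 1 (the founder proposes): the investor can get 29.044872 next round, worth 0.82 × 29.044872 = 23.81679504 now, so the founder offers 23.81679504, keeping 56.18320496.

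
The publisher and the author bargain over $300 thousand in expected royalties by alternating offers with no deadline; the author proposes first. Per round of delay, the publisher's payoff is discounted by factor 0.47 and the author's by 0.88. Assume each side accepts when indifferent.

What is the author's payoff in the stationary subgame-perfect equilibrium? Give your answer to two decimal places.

271.15

When the author proposes, the publisher accepts any offer worth at least 0.47 times what the publisher would get by proposing next round; and vice versa.
This gives x = 300 − 0.47y and y = 300 − 0.88x, where x and y are each side's share when it proposes.
Hence (1 − 0.47·0.88)x = 300(1 − 0.47), i.e. 0.5864·x = 159.
x ≈ 271.1460; the publisher's share is 300 − x ≈ 28.8540.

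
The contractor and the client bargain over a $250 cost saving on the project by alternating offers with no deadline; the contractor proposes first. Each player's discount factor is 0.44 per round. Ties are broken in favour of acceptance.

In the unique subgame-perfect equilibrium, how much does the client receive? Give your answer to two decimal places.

76.39

When the contractor proposes, the client accepts any offer worth at least 0.44 times what the client would get by proposing next round; and vice versa.
This gives x = 250 − 0.44y and y = 250 − 0.44x, where x and y are each side's share when it proposes.
Hence (1 − 0.44·0.44)x = 250(1 − 0.44), i.e. 0.8064·x = 140.
x ≈ 173.6111; the client's share is 250 − x ≈ 76.3889.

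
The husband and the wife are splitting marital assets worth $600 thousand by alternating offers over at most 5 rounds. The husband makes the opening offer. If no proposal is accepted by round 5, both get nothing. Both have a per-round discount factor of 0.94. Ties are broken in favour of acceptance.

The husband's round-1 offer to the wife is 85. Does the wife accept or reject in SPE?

Round 5 (the husband proposes): the wife will accept anything ≥ 0, so the husband offers 0 and keeps 600.
Round 4 (the wife proposes): the husband can get 600 next round, worth 0.94 × 600 = 564 now. The wife offers 564 and keeps 600 − 564 = 36.
Round 3 (the husband proposes): the wife can get 36 next round, worth 0.94 × 36 = 33.84 now; the husband offers that and keeps 566.16.
Round 2 (the wife proposes): the husband can get 566.16 next round, worth 0.94 × 566.16 = 532.1904 now, so the wife offers 532.1904, keeping 67.8096.
So by rejecting in round 1, the wife gets 67.8096 next round, worth 0.94 × 67.8096 = 63.741024 now.
Offer 85 ≥ 63.741024, so the wife accepts.

Accept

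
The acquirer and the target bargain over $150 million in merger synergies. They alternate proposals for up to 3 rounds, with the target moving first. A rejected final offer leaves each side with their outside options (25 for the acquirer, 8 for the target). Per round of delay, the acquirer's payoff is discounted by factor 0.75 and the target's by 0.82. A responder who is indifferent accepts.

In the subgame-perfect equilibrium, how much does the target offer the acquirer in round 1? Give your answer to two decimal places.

35.63

By backward induction:
Round 3 (the target proposes): the acquirer gets 25 if talks fail, so the target offers 25 and keeps 125.
Round 2 (the acquirer proposes): the target can get 125 next round, worth 0.82 × 125 = 102.5 now; the acquirer offers that and keeps 47.5.
Round 1 (the target proposes): the acquirer can get 47.5 next round, worth 0.75 × 47.5 = 35.625 now; the target offers that and keeps 114.375.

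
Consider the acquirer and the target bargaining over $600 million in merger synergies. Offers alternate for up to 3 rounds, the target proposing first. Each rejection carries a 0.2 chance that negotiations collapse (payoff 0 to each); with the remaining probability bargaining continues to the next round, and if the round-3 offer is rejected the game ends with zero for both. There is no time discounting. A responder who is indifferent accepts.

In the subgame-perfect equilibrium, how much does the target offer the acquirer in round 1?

96

Round 3 (the target proposes): the acquirer will accept anything ≥ 0, so the target offers 0 and keeps 600.
Round 2 (the acquirer proposes): rejecting gives the target an expected 0.8 × 600 = 480; the acquirer offers that and keeps 120.
Round 1 (the target proposes): rejecting gives the acquirer an expected 0.8 × 120 = 96. The target offers 96 and keeps 600 − 96 = 504.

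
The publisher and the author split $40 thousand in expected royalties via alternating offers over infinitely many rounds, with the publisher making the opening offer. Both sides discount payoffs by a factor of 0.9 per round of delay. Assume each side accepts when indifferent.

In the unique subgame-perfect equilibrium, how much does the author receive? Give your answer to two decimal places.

When the publisher proposes, the author accepts any offer worth at least 0.9 times what the author would get by proposing next round; and vice versa.
This gives x = 40 − 0.9y and y = 40 − 0.9x, where x and y are each side's share when it proposes.
Hence (1 − 0.9·0.9)x = 40(1 − 0.9), i.e. 0.19·x = 4.
x ≈ 21.0526; the author's share is 40 − x ≈ 18.9474.

18.95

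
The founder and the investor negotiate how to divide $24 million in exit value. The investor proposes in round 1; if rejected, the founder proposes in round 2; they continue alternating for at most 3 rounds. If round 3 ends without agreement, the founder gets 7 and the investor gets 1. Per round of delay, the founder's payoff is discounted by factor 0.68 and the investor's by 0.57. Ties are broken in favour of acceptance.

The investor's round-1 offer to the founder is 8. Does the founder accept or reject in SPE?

Reject

Work out the founder's continuation value if the offer is rejected.
Round 3 (the investor proposes): the founder gets 7 if talks fail, so the investor offers 7 and keeps 17.
Round 2 (the founder proposes): the investor can get 17 next round, worth 0.57 × 17 = 9.69 now. The founder offers 9.69 and keeps 24 − 9.69 = 14.31.
So by rejecting in round 1, the founder gets 14.31 next round, worth 0.68 × 14.31 = 9.7308 now.
Offer 8 < 9.7308, so the founder rejects.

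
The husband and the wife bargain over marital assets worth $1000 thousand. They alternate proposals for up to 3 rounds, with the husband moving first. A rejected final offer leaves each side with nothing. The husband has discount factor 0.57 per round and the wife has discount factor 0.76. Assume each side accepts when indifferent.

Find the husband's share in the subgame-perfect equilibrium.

673.2

Round 3 (the husband proposes): rejection yields 0 for the wife; the husband offers 0 and keeps 1000.
Round 2 (the wife proposes): the husband can get 1000 next round, worth 0.57 × 1000 = 570 now, so the wife offers 570, keeping 430.
Round 1 (the husband proposes): the wife can get 430 next round, worth 0.76 × 430 = 326.8 now. The husband offers 326.8 and keeps 1000 − 326.8 = 673.2.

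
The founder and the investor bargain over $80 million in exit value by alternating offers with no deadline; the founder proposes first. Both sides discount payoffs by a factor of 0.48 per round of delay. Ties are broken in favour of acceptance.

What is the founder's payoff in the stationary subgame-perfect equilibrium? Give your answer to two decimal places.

54.05

Let x be the founder's share when the founder proposes and y be the investor's share when the investor proposes.
The investor accepts iff offered ≥ 0.48·y, so x = 80 − 0.48y. Symmetrically y = 80 − 0.48x.
Substituting: x = 80 − 0.48(80 − 0.48x), giving x(1 − 0.48·0.48) = 80(1 − 0.48).
So x = 80 × 0.52 / 0.7696 ≈ 54.0541, and the investor receives 80 − x ≈ 25.9459.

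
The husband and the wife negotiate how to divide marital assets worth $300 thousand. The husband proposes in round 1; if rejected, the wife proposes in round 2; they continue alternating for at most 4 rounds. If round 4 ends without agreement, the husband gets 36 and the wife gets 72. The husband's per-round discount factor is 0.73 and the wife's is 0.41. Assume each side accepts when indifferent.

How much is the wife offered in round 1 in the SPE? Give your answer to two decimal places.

65.61

By backward induction:
Round 4 (the wife proposes): the husband gets 36 if talks fail, so the wife offers 36 and keeps 264.
Round 3 (the husband proposes): the wife can get 264 next round, worth 0.41 × 264 = 108.24 now; the husband offers that and keeps 191.76.
Round 2 (the wife proposes): the husband can get 191.76 next round, worth 0.73 × 191.76 = 139.9848 now. The wife offers 139.9848 and keeps 300 − 139.9848 = 160.0152.
Round 1 (the husband proposes): the wife can get 160.0152 next round, worth 0.41 × 160.0152 = 65.606232 now. The husband offers 65.606232 and keeps 300 − 65.606232 = 234.393768.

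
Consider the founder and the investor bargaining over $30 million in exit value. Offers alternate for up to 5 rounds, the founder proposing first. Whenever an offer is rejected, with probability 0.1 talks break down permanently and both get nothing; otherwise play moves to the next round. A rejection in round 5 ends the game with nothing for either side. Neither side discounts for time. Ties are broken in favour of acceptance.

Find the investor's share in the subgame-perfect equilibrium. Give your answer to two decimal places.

4.89

By backward induction:
Round 5 (the founder proposes): the investor will accept anything ≥ 0, so the founder offers 0 and keeps 30.
Round 4 (the investor proposes): rejecting gives the founder an expected 0.9 × 30 = 27, so the investor offers 27, keeping 3.
Round 3 (the founder proposes): rejecting gives the investor an expected 0.9 × 3 = 2.7; the founder offers that and keeps 27.3.
Round 2 (the investor proposes): rejecting gives the founder an expected 0.9 × 27.3 = 24.57, so the investor offers 24.57, keeping 5.43.
Round 1 (the founder proposes): rejecting gives the investor an expected 0.9 × 5.43 = 4.887. The founder offers 4.887 and keeps 30 − 4.887 = 25.113.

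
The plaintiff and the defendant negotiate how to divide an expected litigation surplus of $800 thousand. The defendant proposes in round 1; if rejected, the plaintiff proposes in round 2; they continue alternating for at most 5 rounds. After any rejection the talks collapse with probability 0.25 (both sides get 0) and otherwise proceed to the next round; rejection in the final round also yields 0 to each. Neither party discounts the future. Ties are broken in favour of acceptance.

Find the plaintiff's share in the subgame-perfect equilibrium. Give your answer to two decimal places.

Round 5 (the defendant proposes): the plaintiff will accept anything ≥ 0, so the defendant offers 0 and keeps 800.
Round 4 (the plaintiff proposes): rejecting gives the defendant an expected 0.75 × 800 = 600, so the plaintiff offers 600, keeping 200.
Round 3 (the defendant proposes): rejecting gives the plaintiff an expected 0.75 × 200 = 150; the defendant offers that and keeps 650.
Round 2 (the plaintiff proposes): rejecting gives the defendant an expected 0.75 × 650 = 487.5. The plaintiff offers 487.5 and keeps 800 − 487.5 = 312.5.
Round 1 (the defendant proposes): rejecting gives the plaintiff an expected 0.75 × 312.5 = 234.375. The defendant offers 234.375 and keeps 800 − 234.375 = 565.625.

234.38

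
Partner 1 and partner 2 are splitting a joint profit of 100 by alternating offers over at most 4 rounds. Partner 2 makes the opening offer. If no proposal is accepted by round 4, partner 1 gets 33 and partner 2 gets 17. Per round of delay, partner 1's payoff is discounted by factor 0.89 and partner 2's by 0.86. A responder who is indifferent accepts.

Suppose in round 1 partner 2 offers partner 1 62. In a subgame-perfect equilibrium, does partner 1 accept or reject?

Round 4 (partner 1 proposes): partner 2 gets 17 if talks fail, so partner 1 offers 17 and keeps 83.
Round 3 (partner 2 proposes): partner 1 can get 83 next round, worth 0.89 × 83 = 73.87 now, so partner 2 offers 73.87, keeping 26.13.
Round 2 (partner 1 proposes): partner 2 can get 26.13 next round, worth 0.86 × 26.13 = 22.4718 now. Partner 1 offers 22.4718 and keeps 100 − 22.4718 = 77.5282.
So by rejecting in round 1, partner 1 gets 77.5282 next round, worth 0.89 × 77.5282 = 69.000098 now.
Offer 62 < 69.000098, so partner 1 rejects.

Reject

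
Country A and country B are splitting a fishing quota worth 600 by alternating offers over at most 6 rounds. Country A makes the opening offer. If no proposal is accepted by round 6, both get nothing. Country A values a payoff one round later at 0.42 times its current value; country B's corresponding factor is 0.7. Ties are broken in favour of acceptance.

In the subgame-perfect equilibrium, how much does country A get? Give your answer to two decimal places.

Round 6 (country B proposes): rejection yields 0 for country A; country B offers 0 and keeps 600.
Round 5 (country A proposes): country B can get 600 next round, worth 0.7 × 600 = 420 now, so country A offers 420, keeping 180.
Round 4 (country B proposes): country A can get 180 next round, worth 0.42 × 180 = 75.6 now. Country B offers 75.6 and keeps 600 − 75.6 = 524.4.
Round 3 (country A proposes): country B can get 524.4 next round, worth 0.7 × 524.4 = 367.08 now. Country A offers 367.08 and keeps 600 − 367.08 = 232.92.
Round 2 (country B proposes): country A can get 232.92 next round, worth 0.42 × 232.92 = 97.8264 now, so country B offers 97.8264, keeping 502.1736.
Round 1 (country A proposes): country B can get 502.1736 next round, worth 0.7 × 502.1736 = 351.52152 now. Country A offers 351.52152 and keeps 600 − 351.52152 = 248.47848.

248.48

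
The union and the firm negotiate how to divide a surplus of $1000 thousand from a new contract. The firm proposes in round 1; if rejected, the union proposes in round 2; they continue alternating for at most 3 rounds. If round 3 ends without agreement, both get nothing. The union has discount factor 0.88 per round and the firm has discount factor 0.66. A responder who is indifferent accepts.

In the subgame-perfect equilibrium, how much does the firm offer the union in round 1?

299.2

By backward induction:
Round 3 (the firm proposes): rejection yields 0 for the union; the firm offers 0 and keeps 1000.
Round 2 (the union proposes): the firm can get 1000 next round, worth 0.66 × 1000 = 660 now, so the union offers 660, keeping 340.
Round 1 (the firm proposes): the union can get 340 next round, worth 0.88 × 340 = 299.2 now, so the firm offers 299.2, keeping 700.8.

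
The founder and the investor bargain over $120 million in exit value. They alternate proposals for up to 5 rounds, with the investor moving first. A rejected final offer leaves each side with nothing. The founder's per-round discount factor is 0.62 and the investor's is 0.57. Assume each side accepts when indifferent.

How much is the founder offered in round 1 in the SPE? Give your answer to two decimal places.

Round 5 (the investor proposes): rejection yields 0 for the founder; the investor offers 0 and keeps 120.
Round 4 (the founder proposes): the investor can get 120 next round, worth 0.57 × 120 = 68.4 now. The founder offers 68.4 and keeps 120 − 68.4 = 51.6.
Round 3 (the investor proposes): the founder can get 51.6 next round, worth 0.62 × 51.6 = 31.992 now. The investor offers 31.992 and keeps 120 − 31.992 = 88.008.
Round 2 (the founder proposes): the investor can get 88.008 next round, worth 0.57 × 88.008 = 50.16456 now, so the founder offers 50.16456, keeping 69.83544.
Round 1 (the investor proposes): the founder can get 69.83544 next round, worth 0.62 × 69.83544 = 43.2979728 now; the investor offers that and keeps 76.7020272.

43.30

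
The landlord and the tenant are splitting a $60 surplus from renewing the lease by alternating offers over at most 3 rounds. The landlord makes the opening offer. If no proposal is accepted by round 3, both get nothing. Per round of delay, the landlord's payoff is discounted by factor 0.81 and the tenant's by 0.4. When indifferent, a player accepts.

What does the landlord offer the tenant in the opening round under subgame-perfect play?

4.56

Round 3 (the landlord proposes): rejection yields 0 for the tenant; the landlord offers 0 and keeps 60.
Round 2 (the tenant proposes): the landlord can get 60 next round, worth 0.81 × 60 = 48.6 now. The tenant offers 48.6 and keeps 60 − 48.6 = 11.4.
Round 1 (the landlord proposes): the tenant can get 11.4 next round, worth 0.4 × 11.4 = 4.56 now. The landlord offers 4.56 and keeps 60 − 4.56 = 55.44.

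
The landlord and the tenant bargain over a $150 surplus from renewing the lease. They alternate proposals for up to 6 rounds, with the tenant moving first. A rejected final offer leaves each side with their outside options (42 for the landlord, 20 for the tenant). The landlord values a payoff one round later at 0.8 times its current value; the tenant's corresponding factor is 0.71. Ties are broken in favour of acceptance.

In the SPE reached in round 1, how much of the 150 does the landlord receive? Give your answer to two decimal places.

Round 6 (the landlord proposes): the tenant gets 20 if talks fail, so the landlord offers 20 and keeps 130.
Round 5 (the tenant proposes): the landlord can get 130 next round, worth 0.8 × 130 = 104 now, so the tenant offers 104, keeping 46.
Round 4 (the landlord proposes): the tenant can get 46 next round, worth 0.71 × 46 = 32.66 now; the landlord offers that and keeps 117.34.
Round 3 (the tenant proposes): the landlord can get 117.34 next round, worth 0.8 × 117.34 = 93.872 now; the tenant offers that and keeps 56.128.
Round 2 (the landlord proposes): the tenant can get 56.128 next round, worth 0.71 × 56.128 = 39.85088 now, so the landlord offers 39.85088, keeping 110.14912.
Round 1 (the tenant proposes): the landlord can get 110.14912 next round, worth 0.8 × 110.14912 = 88.119296 now; the tenant offers that and keeps 61.880704.

88.12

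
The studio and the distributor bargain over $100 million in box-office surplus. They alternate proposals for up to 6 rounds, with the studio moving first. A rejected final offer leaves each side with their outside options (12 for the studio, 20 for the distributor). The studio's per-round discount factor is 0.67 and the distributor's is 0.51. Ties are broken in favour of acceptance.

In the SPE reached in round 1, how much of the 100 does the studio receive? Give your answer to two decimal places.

72.18

Round 6 (the distributor proposes): the studio gets 12 if talks fail, so the distributor offers 12 and keeps 88.
Round 5 (the studio proposes): the distributor can get 88 next round, worth 0.51 × 88 = 44.88 now. The studio offers 44.88 and keeps 100 − 44.88 = 55.12.
Round 4 (the distributor proposes): the studio can get 55.12 next round, worth 0.67 × 55.12 = 36.9304 now, so the distributor offers 36.9304, keeping 63.0696.
Round 3 (the studio proposes): the distributor can get 63.0696 next round, worth 0.51 × 63.0696 = 32.165496 now; the studio offers that and keeps 67.834504.
Round 2 (the distributor proposes): the studio can get 67.834504 next round, worth 0.67 × 67.834504 = 45.44911768 now. The distributor offers 45.44911768 and keeps 100 − 45.44911768 = 54.55088232.
Round 1 (the studio proposes): the distributor can get 54.55088232 next round, worth 0.51 × 54.55088232 = 27.8209499832 now; the studio offers that and keeps 72.1790500168.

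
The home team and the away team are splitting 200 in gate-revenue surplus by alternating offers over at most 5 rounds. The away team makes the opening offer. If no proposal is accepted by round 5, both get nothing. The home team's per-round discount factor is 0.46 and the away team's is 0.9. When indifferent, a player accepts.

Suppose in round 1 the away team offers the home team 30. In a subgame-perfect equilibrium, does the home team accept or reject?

Accept

Work out the home team's continuation value if the offer is rejected.
Round 5 (the away team proposes): rejection yields 0 for the home team; the away team offers 0 and keeps 200.
Round 4 (the home team proposes): the away team can get 200 next round, worth 0.9 × 200 = 180 now; the home team offers that and keeps 20.
Round 3 (the away team proposes): the home team can get 20 next round, worth 0.46 × 20 = 9.2 now; the away team offers that and keeps 190.8.
Round 2 (the home team proposes): the away team can get 190.8 next round, worth 0.9 × 190.8 = 171.72 now, so the home team offers 171.72, keeping 28.28.
So by rejecting in round 1, the home team gets 28.28 next round, worth 0.46 × 28.28 = 13.0088 now.
Offer 30 ≥ 13.0088, so the home team accepts.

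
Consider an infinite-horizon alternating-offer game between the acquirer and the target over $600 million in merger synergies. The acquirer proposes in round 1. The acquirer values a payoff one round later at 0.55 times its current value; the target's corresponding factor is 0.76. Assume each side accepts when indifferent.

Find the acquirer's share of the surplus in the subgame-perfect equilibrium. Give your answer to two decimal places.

In a stationary SPE each proposer offers the other exactly their discounted continuation value.
If the acquirer keeps x when proposing and the target keeps y when proposing, then x = 600 − 0.76y and y = 600 − 0.55x.
Solving: x = 600(1 − 0.76) / (1 − 0.55·0.76) = 144 / 0.582 ≈ 247.4227.
The target gets 600 − 247.4227 ≈ 352.5773.

247.42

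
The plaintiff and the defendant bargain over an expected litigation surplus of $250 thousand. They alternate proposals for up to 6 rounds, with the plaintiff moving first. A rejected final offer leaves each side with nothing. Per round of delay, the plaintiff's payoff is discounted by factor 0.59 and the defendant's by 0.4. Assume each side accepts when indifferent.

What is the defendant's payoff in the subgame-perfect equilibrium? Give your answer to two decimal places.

Round 6 (the defendant proposes): rejection yields 0 for the plaintiff; the defendant offers 0 and keeps 250.
Round 5 (the plaintiff proposes): the defendant can get 250 next round, worth 0.4 × 250 = 100 now, so the plaintiff offers 100, keeping 150.
Round 4 (the defendant proposes): the plaintiff can get 150 next round, worth 0.59 × 150 = 88.5 now; the defendant offers that and keeps 161.5.
Round 3 (the plaintiff proposes): the defendant can get 161.5 next round, worth 0.4 × 161.5 = 64.6 now, so the plaintiff offers 64.6, keeping 185.4.
Round 2 (the defendant proposes): the plaintiff can get 185.4 next round, worth 0.59 × 185.4 = 109.386 now, so the defendant offers 109.386, keeping 140.614.
Round 1 (the plaintiff proposes): the defendant can get 140.614 next round, worth 0.4 × 140.614 = 56.2456 now; the plaintiff offers that and keeps 193.7544.

56.25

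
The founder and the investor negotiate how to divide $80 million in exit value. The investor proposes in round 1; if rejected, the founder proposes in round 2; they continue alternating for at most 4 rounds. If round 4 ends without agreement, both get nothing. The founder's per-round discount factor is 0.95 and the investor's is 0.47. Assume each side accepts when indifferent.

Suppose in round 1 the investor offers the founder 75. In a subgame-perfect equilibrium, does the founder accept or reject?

Accept

Round 4 (the founder proposes): the investor will accept anything ≥ 0, so the founder offers 0 and keeps 80.
Round 3 (the investor proposes): the founder can get 80 next round, worth 0.95 × 80 = 76 now; the investor offers that and keeps 4.
Round 2 (the founder proposes): the investor can get 4 next round, worth 0.47 × 4 = 1.88 now, so the founder offers 1.88, keeping 78.12.
So by rejecting in round 1, the founder gets 78.12 next round, worth 0.95 × 78.12 = 74.214 now.
Offer 75 ≥ 74.214, so the founder accepts.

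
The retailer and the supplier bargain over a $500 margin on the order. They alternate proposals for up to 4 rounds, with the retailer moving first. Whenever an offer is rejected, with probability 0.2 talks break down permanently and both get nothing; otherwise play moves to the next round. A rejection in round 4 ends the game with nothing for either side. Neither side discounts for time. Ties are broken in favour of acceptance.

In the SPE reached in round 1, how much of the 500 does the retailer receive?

By backward induction:
Round 4 (the supplier proposes): the retailer will accept anything ≥ 0, so the supplier offers 0 and keeps 500.
Round 3 (the retailer proposes): rejecting gives the supplier an expected 0.8 × 500 = 400. The retailer offers 400 and keeps 500 − 400 = 100.
Round 2 (the supplier proposes): rejecting gives the retailer an expected 0.8 × 100 = 80. The supplier offers 80 and keeps 500 − 80 = 420.
Round 1 (the retailer proposes): rejecting gives the supplier an expected 0.8 × 420 = 336; the retailer offers that and keeps 164.

164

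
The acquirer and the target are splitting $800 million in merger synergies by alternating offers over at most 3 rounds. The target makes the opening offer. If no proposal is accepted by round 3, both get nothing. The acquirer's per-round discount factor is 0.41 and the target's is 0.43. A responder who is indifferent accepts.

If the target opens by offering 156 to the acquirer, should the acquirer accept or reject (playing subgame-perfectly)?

Reject

Round 3 (the target proposes): the acquirer will accept anything ≥ 0, so the target offers 0 and keeps 800.
Round 2 (the acquirer proposes): the target can get 800 next round, worth 0.43 × 800 = 344 now; the acquirer offers that and keeps 456.
So by rejecting in round 1, the acquirer gets 456 next round, worth 0.41 × 456 = 186.96 now.
Offer 156 < 186.96, so the acquirer rejects.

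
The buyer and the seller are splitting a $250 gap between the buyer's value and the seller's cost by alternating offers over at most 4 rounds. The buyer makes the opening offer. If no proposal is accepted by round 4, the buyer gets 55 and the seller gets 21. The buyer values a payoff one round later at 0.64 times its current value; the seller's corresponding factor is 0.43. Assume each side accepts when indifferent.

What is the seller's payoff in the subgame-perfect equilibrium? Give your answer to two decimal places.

61.78

Round 4 (the seller proposes): the buyer gets 55 if talks fail, so the seller offers 55 and keeps 195.
Round 3 (the buyer proposes): the seller can get 195 next round, worth 0.43 × 195 = 83.85 now; the buyer offers that and keeps 166.15.
Round 2 (the seller proposes): the buyer can get 166.15 next round, worth 0.64 × 166.15 = 106.336 now. The seller offers 106.336 and keeps 250 − 106.336 = 143.664.
Round 1 (the buyer proposes): the seller can get 143.664 next round, worth 0.43 × 143.664 = 61.77552 now; the buyer offers that and keeps 188.22448.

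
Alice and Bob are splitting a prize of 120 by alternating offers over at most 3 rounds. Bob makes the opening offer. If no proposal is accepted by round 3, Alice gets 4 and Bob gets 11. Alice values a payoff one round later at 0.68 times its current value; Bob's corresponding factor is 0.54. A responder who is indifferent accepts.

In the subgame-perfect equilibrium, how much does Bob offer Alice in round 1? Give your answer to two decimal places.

By backward induction:
Round 3 (Bob proposes): Alice gets 4 if talks fail, so Bob offers 4 and keeps 116.
Round 2 (Alice proposes): Bob can get 116 next round, worth 0.54 × 116 = 62.64 now; Alice offers that and keeps 57.36.
Round 1 (Bob proposes): Alice can get 57.36 next round, worth 0.68 × 57.36 = 39.0048 now, so Bob offers 39.0048, keeping 80.9952.

39.00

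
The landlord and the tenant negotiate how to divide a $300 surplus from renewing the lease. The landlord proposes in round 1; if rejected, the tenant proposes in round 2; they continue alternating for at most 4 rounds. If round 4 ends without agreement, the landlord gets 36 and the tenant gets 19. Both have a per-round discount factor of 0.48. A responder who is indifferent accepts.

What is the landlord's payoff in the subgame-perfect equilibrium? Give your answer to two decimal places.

195.92

Solve by backward induction from round 4.
Round 4 (the tenant proposes): the landlord gets 36 if talks fail, so the tenant offers 36 and keeps 264.
Round 3 (the landlord proposes): the tenant can get 264 next round, worth 0.48 × 264 = 126.72 now. The landlord offers 126.72 and keeps 300 − 126.72 = 173.28.
Round 2 (the tenant proposes): the landlord can get 173.28 next round, worth 0.48 × 173.28 = 83.1744 now, so the tenant offers 83.1744, keeping 216.8256.
Round 1 (the landlord proposes): the tenant can get 216.8256 next round, worth 0.48 × 216.8256 = 104.076288 now. The landlord offers 104.076288 and keeps 300 − 104.076288 = 195.923712.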